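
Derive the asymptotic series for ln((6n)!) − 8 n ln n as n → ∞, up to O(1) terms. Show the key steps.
ln((6n)!) − 8 n ln n = −2 n ln n + 6(ln 6 − 1) n + (1/2) ln(2π·6n) + O(1/n)

Stirling: ln((6n)!) = 6n ln(6n) − 6n + (1/2) ln(2π·6n) + O(1/n).
Expand 6n ln(6n) = 6n (ln n + ln 6) = 6n ln n + 6n ln 6.
Subtract 8n ln n: leading term is (6 − 8) n ln n = −2 n ln n. The next term is 6n ln 6 − 6n = 6(ln 6 − 1) n. Then the (1/2) ln(2π·6n) correction.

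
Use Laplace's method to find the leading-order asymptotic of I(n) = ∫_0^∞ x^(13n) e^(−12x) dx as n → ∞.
I(n) ~ (sqrt(2π·13n) / 12) · (13n/(12e))^(13n)

Write the integrand as exp(13n ln x − 12x) and set f(x) = 13n ln x − 12x. Then f'(x) = 13n/x − 12 = 0 at x* = 13n/12, and f''(x*) = −13n/x*^2 = −12^2/(13n). Laplace's method (interior maximum) gives
  I(n) ~ e^(f(x*)) · sqrt(2π / |f''(x*)|)
        = exp(13n ln(13n/12) − 13n) · sqrt(2π · 13n / 12^2)
        = (13n/12)^(13n) e^(−13n) · sqrt(2π·13n) / 12
        = (sqrt(2π·13n) / 12) · (13n/(12e))^(13n).
This matches Γ(13n+1)/12^(13n+1) with Stirling applied to Γ.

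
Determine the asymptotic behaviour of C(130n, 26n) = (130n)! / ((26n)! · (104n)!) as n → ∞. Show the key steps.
C(130n, 26n) ~ (3125/256)^(26n) · sqrt(5/(8π·26n))

Write N = 26n. Apply Stirling to each factorial:
  (5N)! ~ sqrt(2π·5N) · (5N/e)^(5N),
  N! ~ sqrt(2π N) · (N/e)^N,
  (4N)! ~ sqrt(2π·4N) · (4N/e)^(4N).
The exponential factors combine to (5N)^(5N) / (N^N · (4N)^(4N)) = 5^(5N)/4^(4N) = (5^5/4^4)^N = (3125/256)^N.
The square-root prefactors combine to sqrt(2π·5N) / (sqrt(2π N)·sqrt(2π·4N)) = sqrt(5 / (2π·4·N)) = sqrt(5/(8π·26n)).
Substituting N = 26n: C(130n, 26n) ~ (3125/256)^(26n) · sqrt(5/(8π·26n)).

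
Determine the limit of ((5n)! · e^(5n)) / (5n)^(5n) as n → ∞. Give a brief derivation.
lim = ∞

Stirling: (5n)! ~ sqrt(2π·5n) · (5n/e)^(5n). Hence
  (5n)! · e^(5n) / (5n)^(5n) ~ sqrt(2π·5n) = sqrt(2π·5) · sqrt(n) → ∞.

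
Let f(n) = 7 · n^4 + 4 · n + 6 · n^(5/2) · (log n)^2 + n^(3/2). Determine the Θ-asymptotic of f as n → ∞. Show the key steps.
f(n) ∈ Θ(n^4)

Compare the terms by growth order. For large n, n^a · (log n)^b dominates n^a' · (log n)^b' iff a > a', or (a = a' and b > b'). Ranking the 4 terms shows the dominant one is 7 · n^4. Hence f(n) ∈ Θ(n^4).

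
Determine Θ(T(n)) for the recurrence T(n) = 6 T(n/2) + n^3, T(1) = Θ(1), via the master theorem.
T(n) = Θ(n^3)

log_2 6 ≈ 2.585. f(n) = n^3 dominates n^(log_2 6) since 3 > 2.585, and the regularity condition a·f(n/b) = 6·(n/2)^3 = (6/8)·n^3 ≤ c·f(n) holds with c = 6/8 ≈ 0.75 < 1. So this is Case 3: T(n) = Θ(f(n)) = Θ(n^3).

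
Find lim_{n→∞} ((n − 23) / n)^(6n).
lim = e^(−138)

Rewrite as (1 − 23/n)^(6n). By the standard limit (1 + x/n)^n → e^x, we have (1 − 23/n)^n → e^(−23), and raising to the 6th power gives e^(−138).
More precisely, ln[(1 − 23/n)^(6n)] = 6n · ln(1 − 23/n) = 6n · (-23/n + O(1/n^2)) = -138 + O(1/n) → -138.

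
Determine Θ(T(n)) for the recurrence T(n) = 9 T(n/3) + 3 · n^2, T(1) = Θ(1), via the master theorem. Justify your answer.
T(n) = Θ(n^2 log n)

log_3 9 = 2, and f(n) = 3 · n^2 = Θ(n^(log_3 9)). This is Case 2 of the master theorem: T(n) = Θ(f(n) · log n) = Θ(n^2 log n).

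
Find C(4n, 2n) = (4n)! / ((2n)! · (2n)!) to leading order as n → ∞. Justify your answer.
C(4n, 2n) ~ (4)^(2n) · sqrt(1/(π·2n))

Write N = 2n. Apply Stirling to each factorial:
  (2N)! ~ sqrt(2π·2N) · (2N/e)^(2N),
  N! ~ sqrt(2π N) · (N/e)^N,
  (1N)! ~ sqrt(2π·1N) · (1N/e)^(1N).
The exponential factors combine to (2N)^(2N) / (N^N · (1N)^(1N)) = 2^(2N)/1^(1N) = (2^2/1^1)^N = (4)^N.
The square-root prefactors combine to sqrt(2π·2N) / (sqrt(2π N)·sqrt(2π·1N)) = sqrt(2 / (2π·1·N)) = sqrt(1/(π·2n)).
Substituting N = 2n: C(4n, 2n) ~ (4)^(2n) · sqrt(1/(π·2n)).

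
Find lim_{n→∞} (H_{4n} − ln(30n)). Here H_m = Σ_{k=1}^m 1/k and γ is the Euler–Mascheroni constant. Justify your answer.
lim = ln(2/15) + γ

By Euler-Maclaurin, H_m = ln m + γ + O(1/m). So
  H_{4n} − ln(30n) = ln(4n) + γ − ln(30n) + O(1/n)
                       = ln(4/30) + γ + O(1/n).
Hence the limit is ln(4/30) + γ (= ln(2/15)).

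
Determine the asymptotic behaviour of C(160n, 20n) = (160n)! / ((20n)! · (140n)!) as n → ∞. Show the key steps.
C(160n, 20n) ~ (16777216/823543)^(20n) · sqrt(4/(7π·20n))

Write N = 20n. Apply Stirling to each factorial:
  (8N)! ~ sqrt(2π·8N) · (8N/e)^(8N),
  N! ~ sqrt(2π N) · (N/e)^N,
  (7N)! ~ sqrt(2π·7N) · (7N/e)^(7N).
The exponential factors combine to (8N)^(8N) / (N^N · (7N)^(7N)) = 8^(8N)/7^(7N) = (8^8/7^7)^N = (16777216/823543)^N.
The square-root prefactors combine to sqrt(2π·8N) / (sqrt(2π N)·sqrt(2π·7N)) = sqrt(8 / (2π·7·N)) = sqrt(4/(7π·20n)).
Substituting N = 20n: C(160n, 20n) ~ (16777216/823543)^(20n) · sqrt(4/(7π·20n)).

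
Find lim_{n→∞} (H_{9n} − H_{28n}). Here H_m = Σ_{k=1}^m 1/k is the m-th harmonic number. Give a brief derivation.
lim = ln(9/28)

Euler-Maclaurin gives H_m = ln m + γ + 1/(2m) + O(1/m^2). The γ and O(1/m) terms cancel in the difference:
  H_{9n} − H_{28n} = ln(9n) − ln(28n) + O(1/n) = ln(9/28) + O(1/n).
Hence the limit is ln(9/28).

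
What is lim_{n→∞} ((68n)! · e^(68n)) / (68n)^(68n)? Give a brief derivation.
lim = ∞

Stirling: (68n)! ~ sqrt(2π·68n) · (68n/e)^(68n). Hence
  (68n)! · e^(68n) / (68n)^(68n) ~ sqrt(2π·68n) = sqrt(2π·68) · sqrt(n) → ∞.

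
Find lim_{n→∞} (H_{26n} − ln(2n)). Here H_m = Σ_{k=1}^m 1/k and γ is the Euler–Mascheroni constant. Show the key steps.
lim = ln 13 + γ

By Euler-Maclaurin, H_m = ln m + γ + O(1/m). So
  H_{26n} − ln(2n) = ln(26n) + γ − ln(2n) + O(1/n)
                       = ln(26/2) + γ + O(1/n).
Hence the limit is ln(26/2) + γ (= ln 13).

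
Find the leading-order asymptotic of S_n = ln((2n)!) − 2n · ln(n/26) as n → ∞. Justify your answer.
S_n ~ 2n · (ln 52 − 1) + O(ln n)

Stirling: ln((2n)!) = 2n ln(2n) − 2n + O(ln n).
  S_n = 2n ln(2n) − 2n − 2n ln(n/26) + O(ln n)
      = 2n ln(2n) − 2n ln n + 2n ln 26 − 2n + O(ln n)
      = 2n ln 2 + 2n ln 26 − 2n + O(ln n)
      = 2n (ln 52 − 1) + O(ln n).
Numerically ln(52) − 1 ≈ 2.9512.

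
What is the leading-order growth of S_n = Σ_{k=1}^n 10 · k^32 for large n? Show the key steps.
S_n ~ 10 · n^33 / 33

By integral comparison (Euler-Maclaurin), Σ_{k=1}^n 10 · k^32 = 10 · ∫_0^n x^32 dx + O(n^32) = 10 · n^33/33 + O(n^32). (Equivalently, Faulhaber's formula gives the same leading term.)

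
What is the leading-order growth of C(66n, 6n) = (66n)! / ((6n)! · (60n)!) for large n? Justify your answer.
C(66n, 6n) ~ (285311670611/10000000000)^(6n) · sqrt(11/(20π·6n))

Write N = 6n. Apply Stirling to each factorial:
  (11N)! ~ sqrt(2π·11N) · (11N/e)^(11N),
  N! ~ sqrt(2π N) · (N/e)^N,
  (10N)! ~ sqrt(2π·10N) · (10N/e)^(10N).
The exponential factors combine to (11N)^(11N) / (N^N · (10N)^(10N)) = 11^(11N)/10^(10N) = (11^11/10^10)^N = (285311670611/10000000000)^N.
The square-root prefactors combine to sqrt(2π·11N) / (sqrt(2π N)·sqrt(2π·10N)) = sqrt(11 / (2π·10·N)) = sqrt(11/(20π·6n)).
Substituting N = 6n: C(66n, 6n) ~ (285311670611/10000000000)^(6n) · sqrt(11/(20π·6n)).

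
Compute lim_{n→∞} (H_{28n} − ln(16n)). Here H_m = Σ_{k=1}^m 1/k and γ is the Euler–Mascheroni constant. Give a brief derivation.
lim = ln(7/4) + γ

By Euler-Maclaurin, H_m = ln m + γ + O(1/m). So
  H_{28n} − ln(16n) = ln(28n) + γ − ln(16n) + O(1/n)
                       = ln(28/16) + γ + O(1/n).
Hence the limit is ln(28/16) + γ (= ln(7/4)).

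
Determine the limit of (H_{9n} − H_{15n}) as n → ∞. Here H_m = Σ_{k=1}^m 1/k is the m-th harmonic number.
lim = ln(9/15) = ln(3/5)

Euler-Maclaurin gives H_m = ln m + γ + 1/(2m) + O(1/m^2). The γ and O(1/m) terms cancel in the difference:
  H_{9n} − H_{15n} = ln(9n) − ln(15n) + O(1/n) = ln(9/15) + O(1/n).
Hence the limit is ln(9/15) = ln(3/5).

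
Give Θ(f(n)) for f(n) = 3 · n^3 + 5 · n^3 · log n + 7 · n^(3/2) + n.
f(n) ∈ Θ(n^3 · log n)

Compare the terms by growth order. For large n, n^a · (log n)^b dominates n^a' · (log n)^b' iff a > a', or (a = a' and b > b'). Ranking the 4 terms shows the dominant one is 5 · n^3 · log n. Hence f(n) ∈ Θ(n^3 · log n).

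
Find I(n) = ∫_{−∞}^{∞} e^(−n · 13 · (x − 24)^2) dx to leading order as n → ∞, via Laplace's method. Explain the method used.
I(n) = sqrt(π/(13n))

Here φ(x) = 13 · (x − 24)^2 has its unique minimum at x* = 24 with φ(x*) = 0 and φ''(x*) = 26. Laplace's method gives
  I(n) ~ e^(−n φ(x*)) · sqrt(2π / (n · φ''(x*))) = sqrt(2π / (26n)) = sqrt(π/(13n)).
This is exact: substituting u = (x − 24)·sqrt(13n) gives I(n) = (1/sqrt(13n)) ∫_{−∞}^{∞} e^(−u^2) du = sqrt(π/(13n)).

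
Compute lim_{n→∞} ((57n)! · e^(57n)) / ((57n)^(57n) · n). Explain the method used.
lim = 0

Stirling: (57n)! ~ sqrt(2π·57n) · (57n/e)^(57n). Hence
  (57n)! · e^(57n) / (57n)^(57n) ~ sqrt(2π·57n).
Dividing by n: sqrt(2π·57n) / n = sqrt(2π·57) · n^((1−2)/2), so the expression behaves like sqrt(2π·57) · n^((1−2)/2) → 0.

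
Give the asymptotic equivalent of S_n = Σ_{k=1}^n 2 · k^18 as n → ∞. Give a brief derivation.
S_n ~ 2 · n^19 / 19

By integral comparison (Euler-Maclaurin), Σ_{k=1}^n 2 · k^18 = 2 · ∫_0^n x^18 dx + O(n^18) = 2 · n^19/19 + O(n^18). (Equivalently, Faulhaber's formula gives the same leading term.)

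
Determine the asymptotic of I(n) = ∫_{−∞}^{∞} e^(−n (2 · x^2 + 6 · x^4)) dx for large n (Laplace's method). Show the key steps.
I(n) ~ sqrt(π/(2n))

φ(x) = 2 · x^2 + 6 · x^4 has its unique global minimum at x* = 0 (since φ'(x) = 4x + 24x^3 = 0 only at x = 0 for real x with both coefficients positive, and φ → ∞ as |x| → ∞). At x* = 0, φ(0) = 0 and φ''(0) = 4. Laplace's method then gives
  I(n) ~ sqrt(2π / (n · φ''(0))) · e^(−n φ(0)) = sqrt(2π / (4n)) = sqrt(π/(2n)).
The 6 · x^4 term contributes only at subleading order (an O(1/n) relative correction).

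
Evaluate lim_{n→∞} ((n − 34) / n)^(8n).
lim = e^(−272)

Rewrite as (1 − 34/n)^(8n). By the standard limit (1 + x/n)^n → e^x, we have (1 − 34/n)^n → e^(−34), and raising to the 8th power gives e^(−272).
More precisely, ln[(1 − 34/n)^(8n)] = 8n · ln(1 − 34/n) = 8n · (-34/n + O(1/n^2)) = -272 + O(1/n) → -272.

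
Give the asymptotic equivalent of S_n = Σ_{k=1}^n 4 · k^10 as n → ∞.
S_n ~ 4 · n^11 / 11

By integral comparison (Euler-Maclaurin), Σ_{k=1}^n 4 · k^10 = 4 · ∫_0^n x^10 dx + O(n^10) = 4 · n^11/11 + O(n^10). (Equivalently, Faulhaber's formula gives the same leading term.)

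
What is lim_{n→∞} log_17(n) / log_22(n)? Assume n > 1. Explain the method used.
lim = ln(22) / ln(17) = log_17(22)

Change of base: log_17(n) = ln n / ln 17 and log_22(n) = ln n / ln 22. The ratio is (ln n / ln 17) · (ln 22 / ln n) = ln 22 / ln 17, a constant independent of n. So the limit is ln 22 / ln 17 = log_17(22).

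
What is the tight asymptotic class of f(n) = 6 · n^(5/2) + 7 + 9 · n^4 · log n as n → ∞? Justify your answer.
f(n) ∈ Θ(n^4 · log n)

Compare the terms by growth order. For large n, n^a · (log n)^b dominates n^a' · (log n)^b' iff a > a', or (a = a' and b > b'). Ranking the 3 terms shows the dominant one is 9 · n^4 · log n. Hence f(n) ∈ Θ(n^4 · log n).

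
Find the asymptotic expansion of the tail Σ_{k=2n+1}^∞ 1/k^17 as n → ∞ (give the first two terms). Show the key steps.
Σ_{k>2n} 1/k^17 = 1/(16 · (2n)^16) − 1/(2 · (2n)^17) + O(1/(2n)^18)

Compare to the integral: ∫_{2n}^∞ x^(−17) dx = [−x^(−16)/16]_{2n}^∞ = 1/((17−1)·(2n)^16). The Euler-Maclaurin correction adds −f(2n)/2 = −1/(2·(2n)^17). Euler-Maclaurin then gives
  Σ_{k>2n} 1/k^17 = ∫_{2n}^∞ dx/x^17 − 1/(2·(2n)^17) + O(1/(2n)^18).
(Equivalently this is ζ(17) − Σ_{k≤2n} 1/k^17.)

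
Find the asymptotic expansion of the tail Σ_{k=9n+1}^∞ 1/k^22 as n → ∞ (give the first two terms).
Σ_{k>9n} 1/k^22 = 1/(21 · (9n)^21) − 1/(2 · (9n)^22) + O(1/(9n)^23)

Compare to the integral: ∫_{9n}^∞ x^(−22) dx = [−x^(−21)/21]_{9n}^∞ = 1/((22−1)·(9n)^21). The Euler-Maclaurin correction adds −f(9n)/2 = −1/(2·(9n)^22). Euler-Maclaurin then gives
  Σ_{k>9n} 1/k^22 = ∫_{9n}^∞ dx/x^22 − 1/(2·(9n)^22) + O(1/(9n)^23).
(Equivalently this is ζ(22) − Σ_{k≤9n} 1/k^22.)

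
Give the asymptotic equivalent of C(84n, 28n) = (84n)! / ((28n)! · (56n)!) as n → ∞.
C(84n, 28n) ~ (27/4)^(28n) · sqrt(3/(4π·28n))

Write N = 28n. Apply Stirling to each factorial:
  (3N)! ~ sqrt(2π·3N) · (3N/e)^(3N),
  N! ~ sqrt(2π N) · (N/e)^N,
  (2N)! ~ sqrt(2π·2N) · (2N/e)^(2N).
The exponential factors combine to (3N)^(3N) / (N^N · (2N)^(2N)) = 3^(3N)/2^(2N) = (3^3/2^2)^N = (27/4)^N.
The square-root prefactors combine to sqrt(2π·3N) / (sqrt(2π N)·sqrt(2π·2N)) = sqrt(3 / (2π·2·N)) = sqrt(3/(4π·28n)).
Substituting N = 28n: C(84n, 28n) ~ (27/4)^(28n) · sqrt(3/(4π·28n)).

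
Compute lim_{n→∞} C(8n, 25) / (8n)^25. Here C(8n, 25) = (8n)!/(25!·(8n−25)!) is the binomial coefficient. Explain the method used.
lim = 1/25! = 1/15511210043330985984000000

With N = 8n → ∞: C(N, 25) / N^25 = [N(N−1)…(N−24)] / (25! · N^25) = (1/25!) · 1 · (1 − 1/(8n)) · … · (1 − 24/(8n)). Each factor → 1 as N → ∞, so the limit is 1/25! = 1/15511210043330985984000000.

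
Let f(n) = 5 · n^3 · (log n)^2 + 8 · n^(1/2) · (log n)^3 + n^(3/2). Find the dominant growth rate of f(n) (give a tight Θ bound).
f(n) ∈ Θ(n^3 · (log n)^2)

Compare the terms by growth order. For large n, n^a · (log n)^b dominates n^a' · (log n)^b' iff a > a', or (a = a' and b > b'). Ranking the 3 terms shows the dominant one is 5 · n^3 · (log n)^2. Hence f(n) ∈ Θ(n^3 · (log n)^2).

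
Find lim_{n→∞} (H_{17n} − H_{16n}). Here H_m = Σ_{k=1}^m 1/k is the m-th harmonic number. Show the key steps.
lim = ln(17/16)

Euler-Maclaurin gives H_m = ln m + γ + 1/(2m) + O(1/m^2). The γ and O(1/m) terms cancel in the difference:
  H_{17n} − H_{16n} = ln(17n) − ln(16n) + O(1/n) = ln(17/16) + O(1/n).
Hence the limit is ln(17/16).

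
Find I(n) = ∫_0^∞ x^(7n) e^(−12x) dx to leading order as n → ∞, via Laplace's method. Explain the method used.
I(n) ~ (sqrt(2π·7n) / 12) · (7n/(12e))^(7n)

Write the integrand as exp(7n ln x − 12x) and set f(x) = 7n ln x − 12x. Then f'(x) = 7n/x − 12 = 0 at x* = 7n/12, and f''(x*) = −7n/x*^2 = −12^2/(7n). Laplace's method (interior maximum) gives
  I(n) ~ e^(f(x*)) · sqrt(2π / |f''(x*)|)
        = exp(7n ln(7n/12) − 7n) · sqrt(2π · 7n / 12^2)
        = (7n/12)^(7n) e^(−7n) · sqrt(2π·7n) / 12
        = (sqrt(2π·7n) / 12) · (7n/(12e))^(7n).
This matches Γ(7n+1)/12^(7n+1) with Stirling applied to Γ.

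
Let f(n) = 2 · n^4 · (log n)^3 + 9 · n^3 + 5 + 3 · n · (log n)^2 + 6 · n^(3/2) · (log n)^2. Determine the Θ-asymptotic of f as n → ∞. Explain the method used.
f(n) ∈ Θ(n^4 · (log n)^3)

Compare the terms by growth order. For large n, n^a · (log n)^b dominates n^a' · (log n)^b' iff a > a', or (a = a' and b > b'). Ranking the 5 terms shows the dominant one is 2 · n^4 · (log n)^3. Hence f(n) ∈ Θ(n^4 · (log n)^3).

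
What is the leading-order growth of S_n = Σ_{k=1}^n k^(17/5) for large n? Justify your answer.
S_n ~ (5/22) · n^(22/5)

Integral comparison: Σ_{k=1}^n k^(17/5) = ∫_0^n x^(17/5) dx + O(n^(17/5)). The integral is n^(1 + 17/5) / (1 + 17/5) = n^((17+5)/5) / ((17+5)/5) = (5/22) · n^(22/5).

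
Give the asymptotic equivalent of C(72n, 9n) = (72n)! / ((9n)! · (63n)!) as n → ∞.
C(72n, 9n) ~ (16777216/823543)^(9n) · sqrt(4/(7π·9n))

Write N = 9n. Apply Stirling to each factorial:
  (8N)! ~ sqrt(2π·8N) · (8N/e)^(8N),
  N! ~ sqrt(2π N) · (N/e)^N,
  (7N)! ~ sqrt(2π·7N) · (7N/e)^(7N).
The exponential factors combine to (8N)^(8N) / (N^N · (7N)^(7N)) = 8^(8N)/7^(7N) = (8^8/7^7)^N = (16777216/823543)^N.
The square-root prefactors combine to sqrt(2π·8N) / (sqrt(2π N)·sqrt(2π·7N)) = sqrt(8 / (2π·7·N)) = sqrt(4/(7π·9n)).
Substituting N = 9n: C(72n, 9n) ~ (16777216/823543)^(9n) · sqrt(4/(7π·9n)).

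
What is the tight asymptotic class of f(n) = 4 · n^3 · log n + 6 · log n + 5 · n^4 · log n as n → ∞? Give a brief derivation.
f(n) ∈ Θ(n^4 · log n)

Compare the terms by growth order. For large n, n^a · (log n)^b dominates n^a' · (log n)^b' iff a > a', or (a = a' and b > b'). Ranking the 3 terms shows the dominant one is 5 · n^4 · log n. Hence f(n) ∈ Θ(n^4 · log n).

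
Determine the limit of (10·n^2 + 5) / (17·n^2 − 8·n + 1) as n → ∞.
lim = 10/17

For large n the leading n^2 terms dominate both numerator and denominator. Dividing top and bottom by n^2, every other term tends to 0, leaving 10/17.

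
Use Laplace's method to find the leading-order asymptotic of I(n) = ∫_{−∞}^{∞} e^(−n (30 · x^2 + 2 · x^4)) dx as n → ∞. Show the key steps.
I(n) ~ sqrt(π/(30n))

φ(x) = 30 · x^2 + 2 · x^4 has its unique global minimum at x* = 0 (since φ'(x) = 60x + 8x^3 = 0 only at x = 0 for real x with both coefficients positive, and φ → ∞ as |x| → ∞). At x* = 0, φ(0) = 0 and φ''(0) = 60. Laplace's method then gives
  I(n) ~ sqrt(2π / (n · φ''(0))) · e^(−n φ(0)) = sqrt(2π / (60n)) = sqrt(π/(30n)).
The 2 · x^4 term contributes only at subleading order (an O(1/n) relative correction).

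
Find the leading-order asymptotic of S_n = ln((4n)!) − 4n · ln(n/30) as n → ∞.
S_n ~ 4n · (ln 120 − 1) + O(ln n)

Stirling: ln((4n)!) = 4n ln(4n) − 4n + O(ln n).
  S_n = 4n ln(4n) − 4n − 4n ln(n/30) + O(ln n)
      = 4n ln(4n) − 4n ln n + 4n ln 30 − 4n + O(ln n)
      = 4n ln 4 + 4n ln 30 − 4n + O(ln n)
      = 4n (ln 120 − 1) + O(ln n).
Numerically ln(120) − 1 ≈ 3.7875.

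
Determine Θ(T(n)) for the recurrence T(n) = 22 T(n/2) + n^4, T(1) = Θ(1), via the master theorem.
T(n) = Θ(n^(log_2 22))

Master theorem: compare f(n) = n^4 to n^(log_2 22) where log_2 22 ≈ 4.459. Since 4 < log_2 22, we have f(n) = O(n^(log_2 22 − ε)) for some ε > 0 — Case 1. Hence T(n) = Θ(n^(log_2 22)).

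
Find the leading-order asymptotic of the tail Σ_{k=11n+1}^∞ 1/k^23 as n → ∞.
Σ_{k>11n} 1/k^23 ~ 1/(22 · (11n)^22)

Compare to the integral: ∫_{11n}^∞ x^(−23) dx = [−x^(−22)/22]_{11n}^∞ = 1/((23−1)·(11n)^22). Euler-Maclaurin then gives
  Σ_{k>11n} 1/k^23 = ∫_{11n}^∞ dx/x^23 − 1/(2·(11n)^23) + O(1/(11n)^24).
(Equivalently this is ζ(23) − Σ_{k≤11n} 1/k^23.)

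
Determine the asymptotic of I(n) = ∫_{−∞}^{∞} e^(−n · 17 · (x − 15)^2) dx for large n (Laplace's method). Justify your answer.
I(n) = sqrt(π/(17n))

Here φ(x) = 17 · (x − 15)^2 has its unique minimum at x* = 15 with φ(x*) = 0 and φ''(x*) = 34. Laplace's method gives
  I(n) ~ e^(−n φ(x*)) · sqrt(2π / (n · φ''(x*))) = sqrt(2π / (34n)) = sqrt(π/(17n)).
This is exact: substituting u = (x − 15)·sqrt(17n) gives I(n) = (1/sqrt(17n)) ∫_{−∞}^{∞} e^(−u^2) du = sqrt(π/(17n)).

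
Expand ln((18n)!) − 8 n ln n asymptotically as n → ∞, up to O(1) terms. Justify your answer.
ln((18n)!) − 8 n ln n = 10 n ln n + 18(ln 18 − 1) n + (1/2) ln(2π·18n) + O(1/n)

Stirling: ln((18n)!) = 18n ln(18n) − 18n + (1/2) ln(2π·18n) + O(1/n).
Expand 18n ln(18n) = 18n (ln n + ln 18) = 18n ln n + 18n ln 18.
Subtract 8n ln n: leading term is (18 − 8) n ln n = 10 n ln n. The next term is 18n ln 18 − 18n = 18(ln 18 − 1) n. Then the (1/2) ln(2π·18n) correction.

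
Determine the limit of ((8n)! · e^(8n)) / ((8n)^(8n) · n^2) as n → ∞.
lim = 0

Stirling: (8n)! ~ sqrt(2π·8n) · (8n/e)^(8n). Hence
  (8n)! · e^(8n) / (8n)^(8n) ~ sqrt(2π·8n).
Dividing by n^2: sqrt(2π·8n) / n^2 = sqrt(2π·8) · n^((1−4)/2), so the expression behaves like sqrt(2π·8) · n^((1−4)/2) → 0.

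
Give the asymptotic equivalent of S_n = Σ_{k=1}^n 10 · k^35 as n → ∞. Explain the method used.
S_n ~ 5 · n^36 / 18

By integral comparison (Euler-Maclaurin), Σ_{k=1}^n 10 · k^35 = 10 · ∫_0^n x^35 dx + O(n^35) = 10 · n^36/36 = 5 · n^36 / 18 + O(n^35). (Equivalently, Faulhaber's formula gives the same leading term.)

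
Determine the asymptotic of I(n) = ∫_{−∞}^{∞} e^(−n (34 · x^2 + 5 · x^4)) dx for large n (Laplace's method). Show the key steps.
I(n) ~ sqrt(π/(34n))

φ(x) = 34 · x^2 + 5 · x^4 has its unique global minimum at x* = 0 (since φ'(x) = 68x + 20x^3 = 0 only at x = 0 for real x with both coefficients positive, and φ → ∞ as |x| → ∞). At x* = 0, φ(0) = 0 and φ''(0) = 68. Laplace's method then gives
  I(n) ~ sqrt(2π / (n · φ''(0))) · e^(−n φ(0)) = sqrt(2π / (68n)) = sqrt(π/(34n)).
The 5 · x^4 term contributes only at subleading order (an O(1/n) relative correction).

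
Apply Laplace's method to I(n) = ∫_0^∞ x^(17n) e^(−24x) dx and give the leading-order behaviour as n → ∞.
I(n) ~ (sqrt(2π·17n) / 24) · (17n/(24e))^(17n)

Write the integrand as exp(17n ln x − 24x) and set f(x) = 17n ln x − 24x. Then f'(x) = 17n/x − 24 = 0 at x* = 17n/24, and f''(x*) = −17n/x*^2 = −24^2/(17n). Laplace's method (interior maximum) gives
  I(n) ~ e^(f(x*)) · sqrt(2π / |f''(x*)|)
        = exp(17n ln(17n/24) − 17n) · sqrt(2π · 17n / 24^2)
        = (17n/24)^(17n) e^(−17n) · sqrt(2π·17n) / 24
        = (sqrt(2π·17n) / 24) · (17n/(24e))^(17n).
This matches Γ(17n+1)/24^(17n+1) with Stirling applied to Γ.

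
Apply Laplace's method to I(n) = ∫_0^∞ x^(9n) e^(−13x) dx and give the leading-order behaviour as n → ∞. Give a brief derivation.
I(n) ~ (sqrt(2π·9n) / 13) · (9n/(13e))^(9n)

Write the integrand as exp(9n ln x − 13x) and set f(x) = 9n ln x − 13x. Then f'(x) = 9n/x − 13 = 0 at x* = 9n/13, and f''(x*) = −9n/x*^2 = −13^2/(9n). Laplace's method (interior maximum) gives
  I(n) ~ e^(f(x*)) · sqrt(2π / |f''(x*)|)
        = exp(9n ln(9n/13) − 9n) · sqrt(2π · 9n / 13^2)
        = (9n/13)^(9n) e^(−9n) · sqrt(2π·9n) / 13
        = (sqrt(2π·9n) / 13) · (9n/(13e))^(9n).
This matches Γ(9n+1)/13^(9n+1) with Stirling applied to Γ.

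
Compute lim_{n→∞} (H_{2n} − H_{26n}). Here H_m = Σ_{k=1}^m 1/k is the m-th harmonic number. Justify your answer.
lim = ln(2/26) = −ln 13

Euler-Maclaurin gives H_m = ln m + γ + 1/(2m) + O(1/m^2). The γ and O(1/m) terms cancel in the difference:
  H_{2n} − H_{26n} = ln(2n) − ln(26n) + O(1/n) = ln(2/26) + O(1/n).
Hence the limit is ln(2/26) = −ln 13.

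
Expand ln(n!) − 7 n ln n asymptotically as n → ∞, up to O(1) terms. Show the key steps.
ln(n!) − 7 n ln n = −6 n ln n − n + (1/2) ln(2π n) + O(1/n)

Stirling: ln((n)!) = n ln(n) − n + (1/2) ln(2π·n) + O(1/n).
Here n ln(n) = n ln n.
Subtract 7n ln n: leading term is (1 − 7) n ln n = −6 n ln n. The next term is −n. Then the (1/2) ln(2π·n) correction.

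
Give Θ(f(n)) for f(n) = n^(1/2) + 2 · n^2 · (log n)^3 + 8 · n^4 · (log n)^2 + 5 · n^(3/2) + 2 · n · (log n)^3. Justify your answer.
f(n) ∈ Θ(n^4 · (log n)^2)

Compare the terms by growth order. For large n, n^a · (log n)^b dominates n^a' · (log n)^b' iff a > a', or (a = a' and b > b'). Ranking the 5 terms shows the dominant one is 8 · n^4 · (log n)^2. Hence f(n) ∈ Θ(n^4 · (log n)^2).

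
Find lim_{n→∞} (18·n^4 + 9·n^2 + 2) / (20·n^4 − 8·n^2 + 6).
lim = 18/20 = 9/10

For large n the leading n^4 terms dominate both numerator and denominator. Dividing top and bottom by n^4, every other term tends to 0, leaving 18/20 = 9/10.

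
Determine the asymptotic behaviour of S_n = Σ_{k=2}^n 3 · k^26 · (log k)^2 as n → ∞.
S_n ~ n^27 · (log n)^2 / 9

By integral comparison, S_n = ∫_1^n 3 · x^26 · (log x)^2 dx + O(n^26 · (log n)^2). For the integral, the leading term of ∫_1^n x^26 (log x)^2 dx is n^27/27 · (log n)^2 (by repeated integration by parts; each step lowers the log-exponent and produces a relatively O(1/log n) correction). Hence S_n ~ n^27 · (log n)^2 / 9.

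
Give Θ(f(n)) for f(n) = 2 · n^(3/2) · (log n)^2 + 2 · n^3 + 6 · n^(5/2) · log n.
f(n) ∈ Θ(n^3)

Compare the terms by growth order. For large n, n^a · (log n)^b dominates n^a' · (log n)^b' iff a > a', or (a = a' and b > b'). Ranking the 3 terms shows the dominant one is 2 · n^3. Hence f(n) ∈ Θ(n^3).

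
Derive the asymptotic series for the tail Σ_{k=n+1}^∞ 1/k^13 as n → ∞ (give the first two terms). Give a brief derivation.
Σ_{k>n} 1/k^13 = 1/(12 · n^12) − 1/(2 · n^13) + O(1/n^14)

Compare to the integral: ∫_{n}^∞ x^(−13) dx = [−x^(−12)/12]_{n}^∞ = 1/((13−1)·n^12). The Euler-Maclaurin correction adds −f(n)/2 = −1/(2·n^13). Euler-Maclaurin then gives
  Σ_{k>n} 1/k^13 = ∫_{n}^∞ dx/x^13 − 1/(2·n^13) + O(1/n^14).
(Equivalently this is ζ(13) − Σ_{k≤n} 1/k^13.)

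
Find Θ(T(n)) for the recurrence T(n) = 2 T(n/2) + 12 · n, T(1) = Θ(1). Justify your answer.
T(n) = Θ(n log n)

log_2 2 = 1, and f(n) = 12 · n = Θ(n^(log_2 2)). This is Case 2 of the master theorem: T(n) = Θ(f(n) · log n) = Θ(n log n).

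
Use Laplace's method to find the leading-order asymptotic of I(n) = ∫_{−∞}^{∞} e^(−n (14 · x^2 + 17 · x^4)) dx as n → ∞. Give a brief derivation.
I(n) ~ sqrt(π/(14n))

φ(x) = 14 · x^2 + 17 · x^4 has its unique global minimum at x* = 0 (since φ'(x) = 28x + 68x^3 = 0 only at x = 0 for real x with both coefficients positive, and φ → ∞ as |x| → ∞). At x* = 0, φ(0) = 0 and φ''(0) = 28. Laplace's method then gives
  I(n) ~ sqrt(2π / (n · φ''(0))) · e^(−n φ(0)) = sqrt(2π / (28n)) = sqrt(π/(14n)).
The 17 · x^4 term contributes only at subleading order (an O(1/n) relative correction).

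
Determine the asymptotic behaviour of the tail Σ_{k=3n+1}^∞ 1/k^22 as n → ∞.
Σ_{k>3n} 1/k^22 ~ 1/(21 · (3n)^21)

Compare to the integral: ∫_{3n}^∞ x^(−22) dx = [−x^(−21)/21]_{3n}^∞ = 1/((22−1)·(3n)^21). Euler-Maclaurin then gives
  Σ_{k>3n} 1/k^22 = ∫_{3n}^∞ dx/x^22 − 1/(2·(3n)^22) + O(1/(3n)^23).
(Equivalently this is ζ(22) − Σ_{k≤3n} 1/k^22.)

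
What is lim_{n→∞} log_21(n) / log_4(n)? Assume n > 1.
lim = ln(4) / ln(21) = log_21(4)

Change of base: log_21(n) = ln n / ln 21 and log_4(n) = ln n / ln 4. The ratio is (ln n / ln 21) · (ln 4 / ln n) = ln 4 / ln 21, a constant independent of n. So the limit is ln 4 / ln 21 = log_21(4).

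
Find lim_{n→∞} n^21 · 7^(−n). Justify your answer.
lim = 0

Exponentials with base > 1 dominate every fixed polynomial: for any fixed c, n^c / 7^n → 0 as n → ∞ (e.g. by the ratio test, or by writing 7^n = e^(n ln 7) and noting e^(n ln 7) / n^c → ∞). Hence n^21 · 7^(−n) = n^21 / 7^n → 0.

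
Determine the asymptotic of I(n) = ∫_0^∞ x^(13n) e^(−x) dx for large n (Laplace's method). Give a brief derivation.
I(n) ~ sqrt(2π·13n) · (13n/e)^(13n)

Write the integrand as exp(13n ln x − x) and set f(x) = 13n ln x − x. Then f'(x) = 13n/x − 1 = 0 at x* = 13n, and f''(x*) = −13n/x*^2 = −1/(13n). Laplace's method (interior maximum) gives
  I(n) ~ e^(f(x*)) · sqrt(2π / |f''(x*)|)
        = exp(13n ln(13n) − 13n) · sqrt(2π · 13n)
        = (13n)^(13n) e^(−13n) · sqrt(2π·13n)
        = sqrt(2π·13n) · (13n/e)^(13n).
This matches Γ(13n+1) with Stirling applied to Γ.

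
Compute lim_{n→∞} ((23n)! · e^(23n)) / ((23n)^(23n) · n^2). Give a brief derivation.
lim = 0

Stirling: (23n)! ~ sqrt(2π·23n) · (23n/e)^(23n). Hence
  (23n)! · e^(23n) / (23n)^(23n) ~ sqrt(2π·23n).
Dividing by n^2: sqrt(2π·23n) / n^2 = sqrt(2π·23) · n^((1−4)/2), so the expression behaves like sqrt(2π·23) · n^((1−4)/2) → 0.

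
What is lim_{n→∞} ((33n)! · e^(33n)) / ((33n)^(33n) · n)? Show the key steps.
lim = 0

Stirling: (33n)! ~ sqrt(2π·33n) · (33n/e)^(33n). Hence
  (33n)! · e^(33n) / (33n)^(33n) ~ sqrt(2π·33n).
Dividing by n: sqrt(2π·33n) / n = sqrt(2π·33) · n^((1−2)/2), so the expression behaves like sqrt(2π·33) · n^((1−2)/2) → 0.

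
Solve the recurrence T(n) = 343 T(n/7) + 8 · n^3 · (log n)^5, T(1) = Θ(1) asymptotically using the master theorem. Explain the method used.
T(n) = Θ(n^3 · (log n)^6)

Here log_7 343 = 3 and f(n) = 8 · n^3 · (log n)^5 = Θ(n^(log_7 343) · (log n)^5). This is the extended Case 2 of the master theorem (f matches the critical exponent up to log factors), giving T(n) = Θ(n^(log_7 343) · (log n)^(5+1)) = Θ(n^3 · (log n)^6).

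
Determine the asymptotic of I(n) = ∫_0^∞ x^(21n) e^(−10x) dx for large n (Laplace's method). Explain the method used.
I(n) ~ (sqrt(2π·21n) / 10) · (21n/(10e))^(21n)

Write the integrand as exp(21n ln x − 10x) and set f(x) = 21n ln x − 10x. Then f'(x) = 21n/x − 10 = 0 at x* = 21n/10, and f''(x*) = −21n/x*^2 = −10^2/(21n). Laplace's method (interior maximum) gives
  I(n) ~ e^(f(x*)) · sqrt(2π / |f''(x*)|)
        = exp(21n ln(21n/10) − 21n) · sqrt(2π · 21n / 10^2)
        = (21n/10)^(21n) e^(−21n) · sqrt(2π·21n) / 10
        = (sqrt(2π·21n) / 10) · (21n/(10e))^(21n).
This matches Γ(21n+1)/10^(21n+1) with Stirling applied to Γ.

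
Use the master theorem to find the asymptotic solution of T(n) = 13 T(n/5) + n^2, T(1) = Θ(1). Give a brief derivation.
T(n) = Θ(n^2)

log_5 13 ≈ 1.594. f(n) = n^2 dominates n^(log_5 13) since 2 > 1.594, and the regularity condition a·f(n/b) = 13·(n/5)^2 = (13/25)·n^2 ≤ c·f(n) holds with c = 13/25 ≈ 0.52 < 1. So this is Case 3: T(n) = Θ(f(n)) = Θ(n^2).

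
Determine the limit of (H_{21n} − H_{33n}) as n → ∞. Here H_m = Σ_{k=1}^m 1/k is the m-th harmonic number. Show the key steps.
lim = ln(21/33) = ln(7/11)

Euler-Maclaurin gives H_m = ln m + γ + 1/(2m) + O(1/m^2). The γ and O(1/m) terms cancel in the difference:
  H_{21n} − H_{33n} = ln(21n) − ln(33n) + O(1/n) = ln(21/33) + O(1/n).
Hence the limit is ln(21/33) = ln(7/11).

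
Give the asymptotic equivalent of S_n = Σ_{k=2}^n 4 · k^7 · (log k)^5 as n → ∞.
S_n ~ n^8 · (log n)^5 / 2

By integral comparison, S_n = ∫_1^n 4 · x^7 · (log x)^5 dx + O(n^7 · (log n)^5). For the integral, the leading term of ∫_1^n x^7 (log x)^5 dx is n^8/8 · (log n)^5 (by repeated integration by parts; each step lowers the log-exponent and produces a relatively O(1/log n) correction). Hence S_n ~ n^8 · (log n)^5 / 2.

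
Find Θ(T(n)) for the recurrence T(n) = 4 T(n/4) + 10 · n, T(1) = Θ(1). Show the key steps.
T(n) = Θ(n log n)

log_4 4 = 1, and f(n) = 10 · n = Θ(n^(log_4 4)). This is Case 2 of the master theorem: T(n) = Θ(f(n) · log n) = Θ(n log n).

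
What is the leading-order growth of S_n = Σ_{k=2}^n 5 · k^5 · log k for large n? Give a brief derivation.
S_n ~ 5 · n^6 log n / 6 − 5 · n^6 / 36

By integral comparison, S_n = ∫_1^n 5 · x^5 · log x dx + O(n^5 · log n). For the integral, ∫ x^5 log x dx = n^6 log n / 6 − n^6/36 (integration by parts). Hence S_n ~ 5 · n^6 log n / 6 − 5 · n^6 / 36.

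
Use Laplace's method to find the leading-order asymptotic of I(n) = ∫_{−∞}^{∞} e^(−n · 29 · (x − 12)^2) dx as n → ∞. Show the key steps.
I(n) = sqrt(π/(29n))

Here φ(x) = 29 · (x − 12)^2 has its unique minimum at x* = 12 with φ(x*) = 0 and φ''(x*) = 58. Laplace's method gives
  I(n) ~ e^(−n φ(x*)) · sqrt(2π / (n · φ''(x*))) = sqrt(2π / (58n)) = sqrt(π/(29n)).
This is exact: substituting u = (x − 12)·sqrt(29n) gives I(n) = (1/sqrt(29n)) ∫_{−∞}^{∞} e^(−u^2) du = sqrt(π/(29n)).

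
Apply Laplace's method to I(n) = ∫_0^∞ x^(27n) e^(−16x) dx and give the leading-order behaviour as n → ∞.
I(n) ~ (sqrt(2π·27n) / 16) · (27n/(16e))^(27n)

Write the integrand as exp(27n ln x − 16x) and set f(x) = 27n ln x − 16x. Then f'(x) = 27n/x − 16 = 0 at x* = 27n/16, and f''(x*) = −27n/x*^2 = −16^2/(27n). Laplace's method (interior maximum) gives
  I(n) ~ e^(f(x*)) · sqrt(2π / |f''(x*)|)
        = exp(27n ln(27n/16) − 27n) · sqrt(2π · 27n / 16^2)
        = (27n/16)^(27n) e^(−27n) · sqrt(2π·27n) / 16
        = (sqrt(2π·27n) / 16) · (27n/(16e))^(27n).
This matches Γ(27n+1)/16^(27n+1) with Stirling applied to Γ.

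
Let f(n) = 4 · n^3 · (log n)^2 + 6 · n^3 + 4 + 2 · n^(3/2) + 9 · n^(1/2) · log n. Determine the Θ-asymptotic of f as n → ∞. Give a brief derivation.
f(n) ∈ Θ(n^3 · (log n)^2)

Compare the terms by growth order. For large n, n^a · (log n)^b dominates n^a' · (log n)^b' iff a > a', or (a = a' and b > b'). Ranking the 5 terms shows the dominant one is 4 · n^3 · (log n)^2. Hence f(n) ∈ Θ(n^3 · (log n)^2).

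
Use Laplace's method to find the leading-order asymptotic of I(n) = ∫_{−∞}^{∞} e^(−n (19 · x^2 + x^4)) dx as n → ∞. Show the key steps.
I(n) ~ sqrt(π/(19n))

φ(x) = 19 · x^2 + x^4 has its unique global minimum at x* = 0 (since φ'(x) = 38x + 4x^3 = 0 only at x = 0 for real x with both coefficients positive, and φ → ∞ as |x| → ∞). At x* = 0, φ(0) = 0 and φ''(0) = 38. Laplace's method then gives
  I(n) ~ sqrt(2π / (n · φ''(0))) · e^(−n φ(0)) = sqrt(2π / (38n)) = sqrt(π/(19n)).
The x^4 term contributes only at subleading order (an O(1/n) relative correction).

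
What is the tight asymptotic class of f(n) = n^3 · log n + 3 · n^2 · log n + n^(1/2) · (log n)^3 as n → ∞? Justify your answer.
f(n) ∈ Θ(n^3 · log n)

Compare the terms by growth order. For large n, n^a · (log n)^b dominates n^a' · (log n)^b' iff a > a', or (a = a' and b > b'). Ranking the 3 terms shows the dominant one is n^3 · log n. Hence f(n) ∈ Θ(n^3 · log n).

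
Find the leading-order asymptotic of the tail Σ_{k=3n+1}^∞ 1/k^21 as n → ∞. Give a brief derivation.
Σ_{k>3n} 1/k^21 ~ 1/(20 · (3n)^20)

Compare to the integral: ∫_{3n}^∞ x^(−21) dx = [−x^(−20)/20]_{3n}^∞ = 1/((21−1)·(3n)^20). Euler-Maclaurin then gives
  Σ_{k>3n} 1/k^21 = ∫_{3n}^∞ dx/x^21 − 1/(2·(3n)^21) + O(1/(3n)^22).
(Equivalently this is ζ(21) − Σ_{k≤3n} 1/k^21.)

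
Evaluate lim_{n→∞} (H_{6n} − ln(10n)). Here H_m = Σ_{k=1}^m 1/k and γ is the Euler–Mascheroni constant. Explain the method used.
lim = ln(3/5) + γ

By Euler-Maclaurin, H_m = ln m + γ + O(1/m). So
  H_{6n} − ln(10n) = ln(6n) + γ − ln(10n) + O(1/n)
                       = ln(6/10) + γ + O(1/n).
Hence the limit is ln(6/10) + γ (= ln(3/5)).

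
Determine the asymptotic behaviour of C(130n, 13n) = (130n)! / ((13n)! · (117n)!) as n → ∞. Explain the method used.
C(130n, 13n) ~ (10000000000/387420489)^(13n) · sqrt(5/(9π·13n))

Write N = 13n. Apply Stirling to each factorial:
  (10N)! ~ sqrt(2π·10N) · (10N/e)^(10N),
  N! ~ sqrt(2π N) · (N/e)^N,
  (9N)! ~ sqrt(2π·9N) · (9N/e)^(9N).
The exponential factors combine to (10N)^(10N) / (N^N · (9N)^(9N)) = 10^(10N)/9^(9N) = (10^10/9^9)^N = (10000000000/387420489)^N.
The square-root prefactors combine to sqrt(2π·10N) / (sqrt(2π N)·sqrt(2π·9N)) = sqrt(10 / (2π·9·N)) = sqrt(5/(9π·13n)).
Substituting N = 13n: C(130n, 13n) ~ (10000000000/387420489)^(13n) · sqrt(5/(9π·13n)).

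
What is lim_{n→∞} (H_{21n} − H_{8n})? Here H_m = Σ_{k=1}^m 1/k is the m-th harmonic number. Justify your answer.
lim = ln(21/8)

Euler-Maclaurin gives H_m = ln m + γ + 1/(2m) + O(1/m^2). The γ and O(1/m) terms cancel in the difference:
  H_{21n} − H_{8n} = ln(21n) − ln(8n) + O(1/n) = ln(21/8) + O(1/n).
Hence the limit is ln(21/8).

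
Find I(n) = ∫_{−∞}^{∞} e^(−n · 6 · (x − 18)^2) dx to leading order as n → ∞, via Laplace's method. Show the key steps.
I(n) = sqrt(π/(6n))

Here φ(x) = 6 · (x − 18)^2 has its unique minimum at x* = 18 with φ(x*) = 0 and φ''(x*) = 12. Laplace's method gives
  I(n) ~ e^(−n φ(x*)) · sqrt(2π / (n · φ''(x*))) = sqrt(2π / (12n)) = sqrt(π/(6n)).
This is exact: substituting u = (x − 18)·sqrt(6n) gives I(n) = (1/sqrt(6n)) ∫_{−∞}^{∞} e^(−u^2) du = sqrt(π/(6n)).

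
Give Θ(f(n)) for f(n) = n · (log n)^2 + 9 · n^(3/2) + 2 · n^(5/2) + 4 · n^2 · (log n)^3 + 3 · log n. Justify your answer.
f(n) ∈ Θ(n^(5/2))

Compare the terms by growth order. For large n, n^a · (log n)^b dominates n^a' · (log n)^b' iff a > a', or (a = a' and b > b'). Ranking the 5 terms shows the dominant one is 2 · n^(5/2). Hence f(n) ∈ Θ(n^(5/2)).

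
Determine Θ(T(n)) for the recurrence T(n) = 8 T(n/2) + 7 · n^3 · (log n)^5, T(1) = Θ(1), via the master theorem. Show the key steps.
T(n) = Θ(n^3 · (log n)^6)

Here log_2 8 = 3 and f(n) = 7 · n^3 · (log n)^5 = Θ(n^(log_2 8) · (log n)^5). This is the extended Case 2 of the master theorem (f matches the critical exponent up to log factors), giving T(n) = Θ(n^(log_2 8) · (log n)^(5+1)) = Θ(n^3 · (log n)^6).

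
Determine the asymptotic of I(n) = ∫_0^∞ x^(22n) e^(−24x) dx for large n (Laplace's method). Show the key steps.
I(n) ~ (sqrt(2π·22n) / 24) · (22n/(24e))^(22n)

Write the integrand as exp(22n ln x − 24x) and set f(x) = 22n ln x − 24x. Then f'(x) = 22n/x − 24 = 0 at x* = 22n/24, and f''(x*) = −22n/x*^2 = −24^2/(22n). Laplace's method (interior maximum) gives
  I(n) ~ e^(f(x*)) · sqrt(2π / |f''(x*)|)
        = exp(22n ln(22n/24) − 22n) · sqrt(2π · 22n / 24^2)
        = (22n/24)^(22n) e^(−22n) · sqrt(2π·22n) / 24
        = (sqrt(2π·22n) / 24) · (22n/(24e))^(22n).
This matches Γ(22n+1)/24^(22n+1) with Stirling applied to Γ.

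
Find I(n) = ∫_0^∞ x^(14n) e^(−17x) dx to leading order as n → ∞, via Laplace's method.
I(n) ~ (sqrt(2π·14n) / 17) · (14n/(17e))^(14n)

Write the integrand as exp(14n ln x − 17x) and set f(x) = 14n ln x − 17x. Then f'(x) = 14n/x − 17 = 0 at x* = 14n/17, and f''(x*) = −14n/x*^2 = −17^2/(14n). Laplace's method (interior maximum) gives
  I(n) ~ e^(f(x*)) · sqrt(2π / |f''(x*)|)
        = exp(14n ln(14n/17) − 14n) · sqrt(2π · 14n / 17^2)
        = (14n/17)^(14n) e^(−14n) · sqrt(2π·14n) / 17
        = (sqrt(2π·14n) / 17) · (14n/(17e))^(14n).
This matches Γ(14n+1)/17^(14n+1) with Stirling applied to Γ.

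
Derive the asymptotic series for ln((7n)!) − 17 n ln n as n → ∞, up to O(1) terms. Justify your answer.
ln((7n)!) − 17 n ln n = −10 n ln n + 7(ln 7 − 1) n + (1/2) ln(2π·7n) + O(1/n)

Stirling: ln((7n)!) = 7n ln(7n) − 7n + (1/2) ln(2π·7n) + O(1/n).
Expand 7n ln(7n) = 7n (ln n + ln 7) = 7n ln n + 7n ln 7.
Subtract 17n ln n: leading term is (7 − 17) n ln n = −10 n ln n. The next term is 7n ln 7 − 7n = 7(ln 7 − 1) n. Then the (1/2) ln(2π·7n) correction.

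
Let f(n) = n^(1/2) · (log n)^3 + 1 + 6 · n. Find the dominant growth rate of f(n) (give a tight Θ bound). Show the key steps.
f(n) ∈ Θ(n)

Compare the terms by growth order. For large n, n^a · (log n)^b dominates n^a' · (log n)^b' iff a > a', or (a = a' and b > b'). Ranking the 3 terms shows the dominant one is 6 · n. Hence f(n) ∈ Θ(n).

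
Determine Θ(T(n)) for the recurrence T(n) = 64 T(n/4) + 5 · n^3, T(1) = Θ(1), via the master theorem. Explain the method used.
T(n) = Θ(n^3 log n)

log_4 64 = 3, and f(n) = 5 · n^3 = Θ(n^(log_4 64)). This is Case 2 of the master theorem: T(n) = Θ(f(n) · log n) = Θ(n^3 log n).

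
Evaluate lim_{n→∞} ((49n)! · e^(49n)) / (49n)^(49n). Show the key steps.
lim = ∞

Stirling: (49n)! ~ sqrt(2π·49n) · (49n/e)^(49n). Hence
  (49n)! · e^(49n) / (49n)^(49n) ~ sqrt(2π·49n) = sqrt(2π·49) · sqrt(n) → ∞.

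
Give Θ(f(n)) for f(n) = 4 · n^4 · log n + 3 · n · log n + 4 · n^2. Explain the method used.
f(n) ∈ Θ(n^4 · log n)

Compare the terms by growth order. For large n, n^a · (log n)^b dominates n^a' · (log n)^b' iff a > a', or (a = a' and b > b'). Ranking the 3 terms shows the dominant one is 4 · n^4 · log n. Hence f(n) ∈ Θ(n^4 · log n).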